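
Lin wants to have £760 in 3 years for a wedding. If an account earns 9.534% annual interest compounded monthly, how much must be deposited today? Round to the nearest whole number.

£572

Periodic rate = 9.534%/12 = 0.007945; 36 periods.
P = 760/(1 + 0.007945)^36 ≈ 760/1.32961545 ≈ 571.5938.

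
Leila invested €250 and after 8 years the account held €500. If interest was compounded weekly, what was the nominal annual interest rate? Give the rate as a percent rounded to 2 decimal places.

The 416-period growth factor is 500/250 = 2.
r/52 = 2^(1/416) − 1 ≈ 0.00166761, so r ≈ 52·0.00166761 = 8.67156%.

8.67%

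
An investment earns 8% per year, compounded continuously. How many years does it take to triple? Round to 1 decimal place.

13.7 years

e^(0.08t) = 3, so 0.08t = ln 3 ≈ 1.0986.
t ≈ 1.0986/0.08 ≈ 13.7327.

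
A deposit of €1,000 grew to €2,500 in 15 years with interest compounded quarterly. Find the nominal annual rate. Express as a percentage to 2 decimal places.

6.16%

The 60-period growth factor is 2,500/1,000 = 2.5.
r/4 = 2.5^(1/60) − 1 ≈ 0.0153887, so r ≈ 4·0.0153887 = 6.15549%.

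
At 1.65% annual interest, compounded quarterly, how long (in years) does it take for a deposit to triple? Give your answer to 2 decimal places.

(1 + 0.004125)^(4t) = 3.
4t = ln 3 / ln(1 + 0.004125) ≈ 1.0986/0.00411652 ≈ 266.8792.
t ≈ 66.7198.

66.72 years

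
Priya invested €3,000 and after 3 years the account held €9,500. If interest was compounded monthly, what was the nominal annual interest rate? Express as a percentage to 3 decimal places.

(1 + r/12)^36 = 9,500/3,000 = 3.16667.
1 + r/12 = 3.16667^(1/36) ≈ 1.032537, so r/12 ≈ 0.032537.
r ≈ 12·0.032537 = 39.04439%.

39.044%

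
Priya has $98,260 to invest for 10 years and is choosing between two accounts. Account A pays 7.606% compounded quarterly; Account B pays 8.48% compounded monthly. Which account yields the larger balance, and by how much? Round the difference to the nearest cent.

Account A growth factor: (1 + 0.019015)^40 ≈ 2.12433535185; balance ≈ 208,737.1917.
Account B growth factor: (1 + 0.0848/12)^120 ≈ 2.32801919401; balance ≈ 228,751.1660.
Account B is larger by 20,013.9743.

Account B, by $20,013.97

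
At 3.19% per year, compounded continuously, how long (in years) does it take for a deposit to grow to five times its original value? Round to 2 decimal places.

50.45 years

e^(0.0319t) = 5, so 0.0319t = ln 5 ≈ 1.6094.
t ≈ 1.6094/0.0319 ≈ 50.4526.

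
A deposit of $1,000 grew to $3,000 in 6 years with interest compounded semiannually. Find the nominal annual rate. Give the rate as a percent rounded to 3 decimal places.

19.175%

(1 + r/2)^12 = 3,000/1,000 = 3.
1 + r/2 = 3^(1/12) ≈ 1.095873, so r/2 ≈ 0.0958727.
r ≈ 2·0.0958727 = 19.17454%.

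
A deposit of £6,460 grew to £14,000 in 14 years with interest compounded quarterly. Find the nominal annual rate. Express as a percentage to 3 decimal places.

(1 + r/4)^56 = 14,000/6,460 = 2.16718.
1 + r/4 = 2.16718^(1/56) ≈ 1.013907, so r/4 ≈ 0.013907.
r ≈ 4·0.013907 = 5.56281%.

5.563%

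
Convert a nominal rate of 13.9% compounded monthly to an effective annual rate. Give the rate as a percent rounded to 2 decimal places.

14.82%

EAR = (1 + 13.9%/12)^12 − 1 = (1 + 0.0115833)^12 − 1.
(1 + 0.0115833)^12 ≈ 1.148206, so EAR ≈ 14.82065%.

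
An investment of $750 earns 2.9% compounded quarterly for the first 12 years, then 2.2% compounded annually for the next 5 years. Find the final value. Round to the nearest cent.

After 12 years at 2.9%: 750 × 1.414455377 ≈ 1,060.8415.
Then 5 years at 2.2%: 1,060.8415 × 1.114947656 ≈ 1,182.7828.

$1,182.78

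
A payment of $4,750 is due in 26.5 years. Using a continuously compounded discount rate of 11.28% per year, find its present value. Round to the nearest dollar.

P = A·e^(−rt) = 4,750·e^(−2.9892).
e^(−2.9892) ≈ 0.05032768277, so P ≈ 239.0565.

$239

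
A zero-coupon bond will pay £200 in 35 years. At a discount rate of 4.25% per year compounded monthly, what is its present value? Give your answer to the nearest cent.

Growth factor = (1 + 0.0425/12)^420 ≈ 4.41440072.
P = 200/4.41440072 ≈ 45.3063.

£45.31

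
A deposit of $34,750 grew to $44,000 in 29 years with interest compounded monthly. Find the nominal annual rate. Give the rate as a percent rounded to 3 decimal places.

0.814%

The 348-period growth factor is 44,000/34,750 = 1.26619.
r/12 = 1.26619^(1/348) − 1 ≈ 0.00067842, so r ≈ 12·0.00067842 = 0.81410%.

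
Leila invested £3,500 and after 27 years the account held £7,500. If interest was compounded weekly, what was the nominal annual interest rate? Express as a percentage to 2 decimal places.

2.82%

(1 + r/52)^1404 = 7,500/3,500 = 2.14286.
1 + r/52 = 2.14286^(1/1404) ≈ 1.000543, so r/52 ≈ 0.000542982.
r ≈ 52·0.000542982 = 2.82351%.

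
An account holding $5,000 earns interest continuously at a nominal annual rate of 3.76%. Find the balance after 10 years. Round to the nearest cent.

$7,282.24

A = P·e^(rt) = 5,000·e^(0.0376·10) = 5,000·e^0.376.
e^0.376 ≈ 1.456447134, so A ≈ 7,282.2357.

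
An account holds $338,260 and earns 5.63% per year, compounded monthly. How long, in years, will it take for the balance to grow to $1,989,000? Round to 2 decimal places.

(1 + 0.00469167)^(12t) = 1,989,000/338,260 = 5.8801.
12t·ln(1 + 0.00469167) = ln(5.8801); 12t = 1.7716/0.0046807 ≈ 378.4849.
t ≈ 31.5404 years.

31.54 years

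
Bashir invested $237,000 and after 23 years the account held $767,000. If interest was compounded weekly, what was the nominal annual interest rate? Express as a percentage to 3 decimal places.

(1 + r/52)^1196 = 767,000/237,000 = 3.23629.
1 + r/52 = 3.23629^(1/1196) ≈ 1.000982, so r/52 ≈ 0.000982444.
r ≈ 52·0.000982444 = 5.10871%.

5.109%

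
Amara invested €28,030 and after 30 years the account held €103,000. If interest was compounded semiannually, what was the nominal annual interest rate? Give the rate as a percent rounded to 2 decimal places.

(1 + r/2)^60 = 103,000/28,030 = 3.67463.
1 + r/2 = 3.67463^(1/60) ≈ 1.021928, so r/2 ≈ 0.0219279.
r ≈ 2·0.0219279 = 4.38557%.

4.39%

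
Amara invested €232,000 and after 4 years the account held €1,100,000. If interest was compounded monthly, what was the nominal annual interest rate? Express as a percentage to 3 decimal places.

39.546%

(1 + r/12)^48 = 1,100,000/232,000 = 4.74138.
1 + r/12 = 4.74138^(1/48) ≈ 1.032955, so r/12 ≈ 0.0329549.
r ≈ 12·0.0329549 = 39.54585%.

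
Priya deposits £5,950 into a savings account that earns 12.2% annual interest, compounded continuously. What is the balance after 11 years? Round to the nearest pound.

£22,769

A = P·e^(rt) = 5,950·e^(0.122·11) = 5,950·e^1.342.
e^1.342 ≈ 3.8266892356, so A ≈ 22,768.8010.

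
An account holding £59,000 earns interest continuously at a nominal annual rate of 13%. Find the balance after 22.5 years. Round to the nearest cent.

A = P·e^(rt) = 59,000·e^(0.13·22.5) = 59,000·e^2.925.
e^2.925 ≈ 18.6342260499, so A ≈ 1,099,419.3369.

£1,099,419.34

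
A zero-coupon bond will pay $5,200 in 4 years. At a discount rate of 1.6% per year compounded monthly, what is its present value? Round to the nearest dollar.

$4,878

Growth factor = (1 + 0.016/12)^48 ≈ 1.066046954.
P = 5,200/1.066046954 ≈ 4,877.8339.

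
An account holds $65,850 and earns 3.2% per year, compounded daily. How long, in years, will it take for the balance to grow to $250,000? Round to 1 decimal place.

(1 + 0.0000876712)^(365t) = 250,000/65,850 = 3.7965.
365t·ln(1 + 0.0000876712) = ln(3.7965); 365t = 1.3341/8.76674e-05 ≈ 15217.5340.
t ≈ 41.6919 years.

41.7 years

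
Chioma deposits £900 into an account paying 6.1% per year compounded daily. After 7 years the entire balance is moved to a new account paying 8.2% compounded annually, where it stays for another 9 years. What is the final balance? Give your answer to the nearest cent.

£2,803.60

Phase 1: 900·(1 + 0.061/365)^2555 ≈ 1,379.3382.
Phase 2: 1,379.3382·(1 + 0.082)^9 ≈ 2,803.6004.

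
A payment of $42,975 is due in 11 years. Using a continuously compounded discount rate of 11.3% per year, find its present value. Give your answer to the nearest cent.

$12,399.03

P = A·e^(−rt) = 42,975·e^(−1.243).
e^(−1.243) ≈ 0.28851736621, so P ≈ 12,399.0338.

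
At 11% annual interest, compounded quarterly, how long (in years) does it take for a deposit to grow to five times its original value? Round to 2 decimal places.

(1 + 0.0275)^(4t) = 5.
4t = ln 5 / ln(1 + 0.0275) ≈ 1.6094/0.0271287 ≈ 59.3261.
t ≈ 14.8315.

14.83 years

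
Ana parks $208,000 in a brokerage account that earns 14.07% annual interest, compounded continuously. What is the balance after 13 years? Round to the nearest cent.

$1,295,481.97

A = P·e^(rt) = 208,000·e^(0.1407·13) = 208,000·e^1.8291.
e^1.8291 ≈ 6.228278684499, so A ≈ 1,295,481.9664.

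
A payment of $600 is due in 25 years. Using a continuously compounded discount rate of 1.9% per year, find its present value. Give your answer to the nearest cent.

$373.13

P = A·e^(−rt) = 600·e^(−0.475).
e^(−0.475) ≈ 0.621885056, so P ≈ 373.1310.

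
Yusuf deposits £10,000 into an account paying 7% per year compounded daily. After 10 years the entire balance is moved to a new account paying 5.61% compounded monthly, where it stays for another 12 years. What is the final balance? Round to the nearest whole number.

£39,415

Phase 1: 10,000·(1 + 0.07/365)^3650 ≈ 20,136.1756.
Phase 2: 20,136.1756·(1 + 0.004675)^144 ≈ 39,415.1106.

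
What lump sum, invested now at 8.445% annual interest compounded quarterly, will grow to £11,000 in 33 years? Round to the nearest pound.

£698

Growth factor = (1 + 0.0211125)^132 ≈ 15.765735328.
P = 11,000/15.765735328 ≈ 697.7156.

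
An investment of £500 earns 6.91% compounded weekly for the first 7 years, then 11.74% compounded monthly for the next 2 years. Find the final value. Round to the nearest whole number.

£1,024

Phase 1: 500·(1 + 0.0691/52)^364 ≈ 810.7721.
Phase 2: 810.7721·(1 + 0.1174/12)^24 ≈ 1,024.1783.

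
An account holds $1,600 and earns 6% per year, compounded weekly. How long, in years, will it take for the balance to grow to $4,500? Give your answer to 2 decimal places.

17.24 years

(1 + 0.00115385)^(52t) = 4,500/1,600 = 2.8125.
52t·ln(1 + 0.00115385) = ln(2.8125); 52t = 1.0341/0.00115318 ≈ 896.7142.
t ≈ 17.2445 years.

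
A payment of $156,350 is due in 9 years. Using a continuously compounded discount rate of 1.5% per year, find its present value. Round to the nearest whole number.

P = A·e^(−rt) = 156,350·e^(−0.135).
e^(−0.135) ≈ 0.873715911688, so P ≈ 136,605.4828.

$136,605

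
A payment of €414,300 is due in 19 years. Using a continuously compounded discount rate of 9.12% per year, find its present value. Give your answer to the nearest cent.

€73,243.56

P = A·e^(−rt) = 414,300·e^(−1.7328).
e^(−1.7328) ≈ 0.176788707929, so P ≈ 73,243.5617.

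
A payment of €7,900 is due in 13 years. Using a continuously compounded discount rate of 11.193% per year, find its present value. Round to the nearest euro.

P = A·e^(−rt) = 7,900·e^(−1.45509).
e^(−1.45509) ≈ 0.2333793588, so P ≈ 1,843.6969.

€1,844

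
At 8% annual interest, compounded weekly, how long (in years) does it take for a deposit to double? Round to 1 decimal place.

(1 + 0.00153846)^(52t) = 2.
52t = ln 2 / ln(1 + 0.00153846) ≈ 0.69315/0.00153728 ≈ 450.8922.
t ≈ 8.6710.

8.7 years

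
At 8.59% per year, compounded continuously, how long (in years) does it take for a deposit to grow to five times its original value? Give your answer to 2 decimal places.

e^(0.0859t) = 5, so 0.0859t = ln 5 ≈ 1.6094.
t ≈ 1.6094/0.0859 ≈ 18.7362.

18.74 years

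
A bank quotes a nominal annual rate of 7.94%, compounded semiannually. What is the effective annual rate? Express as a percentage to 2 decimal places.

8.10%

One year is 2 periods at 0.0397 each: (1 + 0.0397)^2 ≈ 1.080976.
EAR = 1.080976 − 1 ≈ 8.09761%.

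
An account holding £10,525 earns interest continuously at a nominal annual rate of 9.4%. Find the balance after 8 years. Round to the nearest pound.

£22,326

A = P·e^(rt) = 10,525·e^(0.094·8) = 10,525·e^0.752.
e^0.752 ≈ 2.1212382535, so A ≈ 22,326.0326.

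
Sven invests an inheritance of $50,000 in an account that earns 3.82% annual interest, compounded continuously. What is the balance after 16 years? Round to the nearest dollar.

$92,132

A = P·e^(rt) = 50,000·e^(0.0382·16) = 50,000·e^0.6112.
e^0.6112 ≈ 1.8426412421, so A ≈ 92,132.0621.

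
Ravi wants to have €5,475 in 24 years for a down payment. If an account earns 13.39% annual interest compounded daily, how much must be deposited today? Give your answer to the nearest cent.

€220.29

Periodic rate = 13.39%/365 = 0.000366849; 8760 periods.
P = 5,475/(1 + 0.1339/365)^8760 ≈ 5,475/24.8538008 ≈ 220.2882.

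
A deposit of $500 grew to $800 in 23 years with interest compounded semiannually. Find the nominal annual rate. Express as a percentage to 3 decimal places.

2.054%

(1 + r/2)^46 = 800/500 = 1.6.
1 + r/2 = 1.6^(1/46) ≈ 1.01027, so r/2 ≈ 0.0102698.
r ≈ 2·0.0102698 = 2.05397%.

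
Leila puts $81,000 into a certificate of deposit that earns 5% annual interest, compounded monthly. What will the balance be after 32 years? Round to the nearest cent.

$399,864.22

Periodic rate = 5%/12 = 0.00416667; periods = 12·32 = 384.
A = 81,000·(1 + 0.05/12)^384 ≈ 81,000·4.93659536925 ≈ 399,864.2249.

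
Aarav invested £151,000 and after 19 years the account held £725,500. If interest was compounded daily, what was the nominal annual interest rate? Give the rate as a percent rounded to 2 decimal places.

8.26%

The 6935-period growth factor is 725,500/151,000 = 4.80464.
r/365 = 4.80464^(1/6935) − 1 ≈ 0.000226353, so r ≈ 365·0.000226353 = 8.26189%.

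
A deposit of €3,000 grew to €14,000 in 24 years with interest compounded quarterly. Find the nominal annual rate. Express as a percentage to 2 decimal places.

6.47%

(1 + r/4)^96 = 14,000/3,000 = 4.66667.
1 + r/4 = 4.66667^(1/96) ≈ 1.016176, so r/4 ≈ 0.0161757.
r ≈ 4·0.0161757 = 6.47029%.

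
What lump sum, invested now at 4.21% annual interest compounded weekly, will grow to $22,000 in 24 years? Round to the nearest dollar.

$8,013

Periodic rate = 4.21%/52 = 0.000809615; 1248 periods.
P = 22,000/(1 + 0.0421/52)^1248 ≈ 22,000/2.7455768619 ≈ 8,012.8880.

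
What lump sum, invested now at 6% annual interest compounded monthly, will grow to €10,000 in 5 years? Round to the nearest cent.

Growth factor = (1 + 0.005)^60 ≈ 1.348850153.
P = 10,000/1.348850153 ≈ 7,413.7220.

€7,413.72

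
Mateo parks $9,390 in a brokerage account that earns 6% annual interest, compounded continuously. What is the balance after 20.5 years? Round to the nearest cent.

$32,125.35

A = P·e^(rt) = 9,390·e^(0.06·20.5) = 9,390·e^1.23.
e^1.23 ≈ 3.4212295363, so A ≈ 32,125.3453.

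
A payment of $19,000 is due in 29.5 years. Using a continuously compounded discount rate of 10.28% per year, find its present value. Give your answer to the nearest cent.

$915.61

P = A·e^(−rt) = 19,000·e^(−3.0326).
e^(−3.0326) ≈ 0.048190180632, so P ≈ 915.6134.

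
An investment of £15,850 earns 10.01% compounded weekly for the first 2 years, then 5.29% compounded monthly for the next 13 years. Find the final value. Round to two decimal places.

£38,450.27

Phase 1: 15,850·(1 + 0.001925)^104 ≈ 19,359.3800.
Phase 2: 19,359.3800·(1 + 0.0529/12)^156 ≈ 38,450.2689.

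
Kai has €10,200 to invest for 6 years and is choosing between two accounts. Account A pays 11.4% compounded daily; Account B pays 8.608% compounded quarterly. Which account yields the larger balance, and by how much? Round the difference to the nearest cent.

Account A, by €3,209.11

A: (1 + 0.114/365)^2190 ≈ 1.981577423, so 10,200 × 1.981577423 ≈ 20,212.0897.
B: (1 + 0.02152)^24 ≈ 1.6669592181, so 10,200 × 1.6669592181 ≈ 17,002.9840.
Difference ≈ 3,209.1057 in favor of A.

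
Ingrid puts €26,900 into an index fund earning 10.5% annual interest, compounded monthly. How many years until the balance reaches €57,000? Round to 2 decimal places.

7.18 years

(1 + 0.00875)^(12t) = 57,000/26,900 = 2.119.
12t·ln(1 + 0.00875) = ln(2.119); 12t = 0.75092/0.00871194 ≈ 86.1949.
t ≈ 7.1829 years.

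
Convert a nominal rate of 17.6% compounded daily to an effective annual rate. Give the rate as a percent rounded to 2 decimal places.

19.24%

EAR = (1 + 17.6%/365)^365 − 1 = (1 + 0.000482192)^365 − 1.
(1 + 0.000482192)^365 ≈ 1.192387, so EAR ≈ 19.23875%.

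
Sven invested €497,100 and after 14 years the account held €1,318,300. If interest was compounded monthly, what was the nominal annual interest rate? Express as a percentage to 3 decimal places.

6.987%

The 168-period growth factor is 1,318,300/497,100 = 2.65198.
r/12 = 2.65198^(1/168) − 1 ≈ 0.00582228, so r ≈ 12·0.00582228 = 6.98674%.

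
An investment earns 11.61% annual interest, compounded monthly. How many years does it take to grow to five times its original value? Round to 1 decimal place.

13.9 years

(1 + 0.009675)^(12t) = 5.
12t = ln 5 / ln(1 + 0.009675) ≈ 1.6094/0.0096285 ≈ 167.1536.
t ≈ 13.9295.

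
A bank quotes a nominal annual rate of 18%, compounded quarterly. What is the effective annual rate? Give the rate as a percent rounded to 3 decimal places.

19.252%

EAR = (1 + 18%/4)^4 − 1 = (1 + 0.045)^4 − 1.
(1 + 0.045)^4 ≈ 1.192519, so EAR ≈ 19.25186%.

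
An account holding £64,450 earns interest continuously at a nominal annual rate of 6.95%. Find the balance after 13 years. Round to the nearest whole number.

A = P·e^(rt) = 64,450·e^(0.0695·13) = 64,450·e^0.9035.
e^0.9035 ≈ 2.46822680471, so A ≈ 159,077.2176.

£159,077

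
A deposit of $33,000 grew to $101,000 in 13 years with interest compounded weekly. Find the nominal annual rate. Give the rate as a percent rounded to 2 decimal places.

8.61%

(1 + r/52)^676 = 101,000/33,000 = 3.06061.
1 + r/52 = 3.06061^(1/676) ≈ 1.001656, so r/52 ≈ 0.00165612.
r ≈ 52·0.00165612 = 8.61184%.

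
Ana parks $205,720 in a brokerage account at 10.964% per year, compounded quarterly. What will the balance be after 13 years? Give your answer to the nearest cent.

$839,370.14

Periodic rate = 10.964%/4 = 0.02741; periods = 4·13 = 52.
A = 205,720·(1 + 0.02741)^52 ≈ 205,720·4.08015819184 ≈ 839,370.1432.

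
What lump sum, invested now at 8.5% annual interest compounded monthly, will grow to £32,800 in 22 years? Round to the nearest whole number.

Growth factor = (1 + 0.085/12)^264 ≈ 6.4456674569.
P = 32,800/6.4456674569 ≈ 5,088.6895.

£5,089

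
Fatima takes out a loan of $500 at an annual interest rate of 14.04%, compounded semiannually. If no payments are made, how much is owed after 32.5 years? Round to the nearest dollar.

Growth factor = (1 + 0.0702)^65 ≈ 82.266217888.
A ≈ 500 × 82.266217888 ≈ 41,133.1089.

$41,133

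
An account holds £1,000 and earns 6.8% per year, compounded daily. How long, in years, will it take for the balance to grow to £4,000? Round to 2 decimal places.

We need (1 + 0.000186301)^(365t) = 4, so 365t = ln 4 / ln 1.000186 ≈ 7441.8320.
t ≈ 7441.8320/365 = 20.3886 years.

20.39 years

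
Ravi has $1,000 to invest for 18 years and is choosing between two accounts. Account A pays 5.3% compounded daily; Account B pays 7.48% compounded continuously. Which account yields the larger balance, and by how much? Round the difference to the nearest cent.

A: (1 + 0.053/365)^6570 ≈ 2.595893423, so 1,000 × 2.595893423 ≈ 2,595.8934.
B: e^(0.0748·18) = e^1.3464 ≈ 3.843563765, so 1,000 × 3.843563765 ≈ 3,843.5638.
Difference ≈ 1,247.6703 in favor of B.

Account B, by $1,247.67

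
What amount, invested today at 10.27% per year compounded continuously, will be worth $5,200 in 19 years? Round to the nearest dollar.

P = A·e^(−rt) = 5,200·e^(−1.9513).
e^(−1.9513) ≈ 0.1420892355, so P ≈ 738.8640.

$739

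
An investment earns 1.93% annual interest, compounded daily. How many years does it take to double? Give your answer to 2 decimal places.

(1 + 0.0000528767)^(365t) = 2.
365t = ln 2 / ln(1 + 0.0000528767) ≈ 0.69315/5.28753e-05 ≈ 13109.0886.
t ≈ 35.9153.

35.92 years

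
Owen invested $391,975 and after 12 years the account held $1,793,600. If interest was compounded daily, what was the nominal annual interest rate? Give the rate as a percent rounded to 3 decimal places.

The 4380-period growth factor is 1,793,600/391,975 = 4.5758.
r/365 = 4.5758^(1/4380) − 1 ≈ 0.000347271, so r ≈ 365·0.000347271 = 12.67538%.

12.675%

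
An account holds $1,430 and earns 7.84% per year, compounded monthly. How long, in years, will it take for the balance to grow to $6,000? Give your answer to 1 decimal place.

(1 + 0.00653333)^(12t) = 6,000/1,430 = 4.1958.
12t·ln(1 + 0.00653333) = ln(4.1958); 12t = 1.4341/0.00651208 ≈ 220.2191.
t ≈ 18.3516 years.

18.4 years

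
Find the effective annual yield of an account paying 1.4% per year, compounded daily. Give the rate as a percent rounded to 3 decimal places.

1.410%

One year is 365 periods at 0.0000383562 each: (1 + 0.0000383562)^365 ≈ 1.014098.
EAR = 1.014098 − 1 ≈ 1.40982%.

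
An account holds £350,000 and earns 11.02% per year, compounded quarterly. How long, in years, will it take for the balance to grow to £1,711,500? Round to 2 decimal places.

We need (1 + 0.02755)^(4t) = 4.89, so 4t = ln 4.89 / ln 1.02755 ≈ 58.4013.
t ≈ 58.4013/4 = 14.6003 years.

14.60 years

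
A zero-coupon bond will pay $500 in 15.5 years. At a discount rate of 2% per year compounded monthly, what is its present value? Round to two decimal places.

$366.82

Growth factor = (1 + 0.02/12)^186 ≈ 1.36307333.
P = 500/1.36307333 ≈ 366.8181.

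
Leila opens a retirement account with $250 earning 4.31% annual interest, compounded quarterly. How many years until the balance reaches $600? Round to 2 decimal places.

(1 + 0.010775)^(4t) = 600/250 = 2.4.
4t·ln(1 + 0.010775) = ln(2.4); 4t = 0.87547/0.0107174 ≈ 81.6870.
t ≈ 20.4217 years.

20.42 years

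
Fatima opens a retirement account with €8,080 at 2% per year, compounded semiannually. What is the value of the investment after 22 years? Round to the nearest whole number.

Growth factor = (1 + 0.01)^44 ≈ 1.5493175715.
A ≈ 8,080 × 1.5493175715 ≈ 12,518.4860.

€12,518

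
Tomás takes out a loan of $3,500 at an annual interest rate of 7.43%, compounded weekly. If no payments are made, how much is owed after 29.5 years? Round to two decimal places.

Growth factor = (1 + 0.0743/52)^1534 ≈ 8.9377652134.
A ≈ 3,500 × 8.9377652134 ≈ 31,282.1782.

$31,282.18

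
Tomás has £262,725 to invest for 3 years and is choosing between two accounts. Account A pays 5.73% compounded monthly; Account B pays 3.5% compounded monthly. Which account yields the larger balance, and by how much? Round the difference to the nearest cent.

Account A, by £20,106.99

A: (1 + 0.004775)^36 ≈ 1.18707332912, so 262,725 × 1.18707332912 ≈ 311,873.8404.
B: (1 + 0.035/12)^36 ≈ 1.11054087575, so 262,725 × 1.11054087575 ≈ 291,766.8516.
Difference ≈ 20,106.9888 in favor of A.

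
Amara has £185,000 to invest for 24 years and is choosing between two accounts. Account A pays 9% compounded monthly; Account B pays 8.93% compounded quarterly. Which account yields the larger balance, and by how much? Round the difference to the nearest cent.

Account A growth factor: (1 + 0.0075)^288 ≈ 8.60153154082; balance ≈ 1,591,283.3351.
Account B growth factor: (1 + 0.022325)^96 ≈ 8.328028335267; balance ≈ 1,540,685.2420.
Account A is larger by 50,598.0930.

Account A, by £50,598.09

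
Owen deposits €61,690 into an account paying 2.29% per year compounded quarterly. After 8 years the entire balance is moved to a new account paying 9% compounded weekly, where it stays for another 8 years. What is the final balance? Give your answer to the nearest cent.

After 8 years at 2.29%: 61,690 × 1.20042730744 ≈ 74,054.3606.
Then 8 years at 9%: 74,054.3606 × 2.0531550136 ≈ 152,045.0817.

€152,045.08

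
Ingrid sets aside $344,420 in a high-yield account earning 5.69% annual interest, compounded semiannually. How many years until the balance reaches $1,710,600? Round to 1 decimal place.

(1 + 0.02845)^(2t) = 1,710,600/344,420 = 4.9666.
2t·ln(1 + 0.02845) = ln(4.9666); 2t = 1.6027/0.0280528 ≈ 57.1329.
t ≈ 28.5664 years.

28.6 years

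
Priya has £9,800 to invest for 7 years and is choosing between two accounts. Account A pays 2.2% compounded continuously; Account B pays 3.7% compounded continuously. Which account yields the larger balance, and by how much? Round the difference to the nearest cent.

Account B, by £1,265.60

A: e^(0.022·7) = e^0.154 ≈ 1.1664908868, so 9,800 × 1.1664908868 ≈ 11,431.6107.
B: e^(0.037·7) = e^0.259 ≈ 1.2956338048, so 9,800 × 1.2956338048 ≈ 12,697.2113.
Difference ≈ 1,265.6006 in favor of B.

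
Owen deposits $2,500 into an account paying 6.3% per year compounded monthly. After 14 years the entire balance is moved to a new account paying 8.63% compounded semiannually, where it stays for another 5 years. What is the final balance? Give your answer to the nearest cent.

After 14 years at 6.3%: 2,500 × 2.410159244 ≈ 6,025.3981.
Then 5 years at 8.63%: 6,025.3981 × 1.525694652 ≈ 9,192.9177.

$9,192.92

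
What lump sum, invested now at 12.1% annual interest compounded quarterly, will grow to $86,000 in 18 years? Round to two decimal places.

$10,060.73

Growth factor = (1 + 0.03025)^72 ≈ 8.5480857505.
P = 86,000/8.5480857505 ≈ 10,060.7320.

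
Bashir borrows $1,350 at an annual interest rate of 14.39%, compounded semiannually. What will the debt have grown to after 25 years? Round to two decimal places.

Periodic rate = 14.39%/2 = 0.07195; periods = 2·25 = 50.
A = 1,350·(1 + 0.07195)^50 ≈ 1,350·32.264610793 ≈ 43,557.2246.

$43,557.22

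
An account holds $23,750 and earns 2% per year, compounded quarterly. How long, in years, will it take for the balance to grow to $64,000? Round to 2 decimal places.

49.69 years

(1 + 0.005)^(4t) = 64,000/23,750 = 2.6947.
4t·ln(1 + 0.005) = ln(2.6947); 4t = 0.9913/0.00498754 ≈ 198.7553.
t ≈ 49.6888 years.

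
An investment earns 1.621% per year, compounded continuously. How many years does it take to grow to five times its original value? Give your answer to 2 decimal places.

e^(0.01621t) = 5, so 0.01621t = ln 5 ≈ 1.6094.
t ≈ 1.6094/0.01621 ≈ 99.2867.

99.29 years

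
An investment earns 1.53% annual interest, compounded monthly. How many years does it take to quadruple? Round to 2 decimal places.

90.67 years

(1 + 0.001275)^(12t) = 4.
12t = ln 4 / ln(1 + 0.001275) ≈ 1.3863/0.00127419 ≈ 1087.9827.
t ≈ 90.6652.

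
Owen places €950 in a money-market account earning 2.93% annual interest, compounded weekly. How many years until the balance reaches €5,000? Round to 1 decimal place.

We need (1 + 0.000563462)^(52t) = 5.2632, so 52t = ln 5.2632 / ln 1.000563 ≈ 2948.2031.
t ≈ 2948.2031/52 = 56.6962 years.

56.7 years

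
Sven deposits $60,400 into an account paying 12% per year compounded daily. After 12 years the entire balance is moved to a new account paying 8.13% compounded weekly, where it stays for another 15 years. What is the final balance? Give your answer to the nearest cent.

After 12 years at 12%: 60,400 × 4.21969706337 ≈ 254,869.7026.
Then 15 years at 8.13%: 254,869.7026 × 3.38227199591 ≈ 862,038.6578.

$862,038.66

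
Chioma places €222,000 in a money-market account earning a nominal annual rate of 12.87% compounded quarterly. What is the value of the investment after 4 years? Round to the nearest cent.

Periodic rate = 12.87%/4 = 0.032175; periods = 4·4 = 16.
A = 222,000·(1 + 0.032175)^16 ≈ 222,000·1.65979088448 ≈ 368,473.5764.

€368,473.58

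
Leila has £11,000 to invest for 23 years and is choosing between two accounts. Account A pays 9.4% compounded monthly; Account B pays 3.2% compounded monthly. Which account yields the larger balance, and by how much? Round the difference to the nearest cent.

Account A growth factor: (1 + 0.094/12)^276 ≈ 8.6156139217; balance ≈ 94,771.7531.
Account B growth factor: (1 + 0.032/12)^276 ≈ 2.085524553; balance ≈ 22,940.7701.
Account A is larger by 71,830.9831.

Account A, by £71,830.98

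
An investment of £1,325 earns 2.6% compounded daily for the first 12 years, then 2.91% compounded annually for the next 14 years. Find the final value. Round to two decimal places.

After 12 years at 2.6%: 1,325 × 1.366139513 ≈ 1,810.1349.
Then 14 years at 2.91%: 1,810.1349 × 1.494190926 ≈ 2,704.6871.

£2,704.69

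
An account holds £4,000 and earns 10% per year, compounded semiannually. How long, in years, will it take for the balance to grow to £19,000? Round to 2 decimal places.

15.97 years

We need (1 + 0.05)^(2t) = 4.75, so 2t = ln 4.75 / ln 1.05 ≈ 31.9356.
t ≈ 31.9356/2 = 15.9678 years.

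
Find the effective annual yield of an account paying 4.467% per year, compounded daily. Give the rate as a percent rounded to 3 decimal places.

4.568%

EAR = (1 + 4.467%/365)^365 − 1 = (1 + 0.000122384)^365 − 1.
(1 + 0.000122384)^365 ≈ 1.04568, so EAR ≈ 4.56799%.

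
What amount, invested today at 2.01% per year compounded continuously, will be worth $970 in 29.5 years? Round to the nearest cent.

$536.11

P = A·e^(−rt) = 970·e^(−0.59295).
e^(−0.59295) ≈ 0.552694429, so P ≈ 536.1136.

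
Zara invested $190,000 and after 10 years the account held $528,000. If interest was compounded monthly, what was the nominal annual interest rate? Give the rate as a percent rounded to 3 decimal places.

10.264%

(1 + r/12)^120 = 528,000/190,000 = 2.77895.
1 + r/12 = 2.77895^(1/120) ≈ 1.008554, so r/12 ≈ 0.00855364.
r ≈ 12·0.00855364 = 10.26437%.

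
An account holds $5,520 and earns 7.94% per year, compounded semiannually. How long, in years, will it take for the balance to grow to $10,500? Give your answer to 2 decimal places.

We need (1 + 0.0397)^(2t) = 1.9022, so 2t = ln 1.9022 / ln 1.0397 ≈ 16.5158.
t ≈ 16.5158/2 = 8.2579 years.

8.26 years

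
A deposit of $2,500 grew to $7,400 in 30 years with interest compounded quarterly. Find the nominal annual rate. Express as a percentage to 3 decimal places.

3.634%

The 120-period growth factor is 7,400/2,500 = 2.96.
r/4 = 2.96^(1/120) − 1 ≈ 0.00908426, so r ≈ 4·0.00908426 = 3.63370%.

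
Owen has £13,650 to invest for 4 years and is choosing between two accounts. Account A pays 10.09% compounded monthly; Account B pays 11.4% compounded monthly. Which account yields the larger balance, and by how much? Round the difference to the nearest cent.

A: (1 + 0.1009/12)^48 ≈ 1.494680767, so 13,650 × 1.494680767 ≈ 20,402.3925.
B: (1 + 0.0095)^48 ≈ 1.5743580801, so 13,650 × 1.5743580801 ≈ 21,489.9878.
Difference ≈ 1,087.5953 in favor of B.

Account B, by £1,087.60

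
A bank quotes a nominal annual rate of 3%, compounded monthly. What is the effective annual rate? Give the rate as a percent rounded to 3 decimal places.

One year is 12 periods at 0.0025 each: (1 + 0.0025)^12 ≈ 1.030416.
EAR = 1.030416 − 1 ≈ 3.04160%.

3.042%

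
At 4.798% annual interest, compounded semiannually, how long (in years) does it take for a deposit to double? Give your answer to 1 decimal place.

14.6 years

(1 + 0.02399)^(2t) = 2.
2t = ln 2 / ln(1 + 0.02399) ≈ 0.69315/0.0237068 ≈ 29.2384.
t ≈ 14.6192.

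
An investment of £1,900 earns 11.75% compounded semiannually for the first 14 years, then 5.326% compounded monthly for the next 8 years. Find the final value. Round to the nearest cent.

£14,374.88

Phase 1: 1,900·(1 + 0.05875)^28 ≈ 9,396.5722.
Phase 2: 9,396.5722·(1 + 0.05326/12)^96 ≈ 14,374.8796.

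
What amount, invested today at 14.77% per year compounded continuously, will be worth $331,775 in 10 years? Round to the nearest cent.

$75,751.41

P = A·e^(−rt) = 331,775·e^(−1.477).
e^(−1.477) ≈ 0.228321626844, so P ≈ 75,751.4077.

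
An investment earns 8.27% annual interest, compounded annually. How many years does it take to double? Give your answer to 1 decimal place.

8.7 years

(1 + 0.0827)^t = 2.
t = ln 2 / ln(1 + 0.0827) ≈ 0.69315/0.0794579 ≈ 8.7234.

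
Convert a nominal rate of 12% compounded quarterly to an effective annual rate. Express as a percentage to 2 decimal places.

EAR = (1 + 12%/4)^4 − 1 = (1 + 0.03)^4 − 1.
(1 + 0.03)^4 ≈ 1.125509, so EAR ≈ 12.55088%.

12.55%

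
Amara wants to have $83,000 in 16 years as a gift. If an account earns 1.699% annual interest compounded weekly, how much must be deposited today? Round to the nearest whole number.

Growth factor = (1 + 0.01699/52)^832 ≈ 1.3123187365.
P = 83,000/1.3123187365 ≈ 63,246.8300.

$63,247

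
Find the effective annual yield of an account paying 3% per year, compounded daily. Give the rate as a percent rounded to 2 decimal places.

One year is 365 periods at 0.0000821918 each: (1 + 0.0000821918)^365 ≈ 1.030453.
EAR = 1.030453 − 1 ≈ 3.04533%.

3.05%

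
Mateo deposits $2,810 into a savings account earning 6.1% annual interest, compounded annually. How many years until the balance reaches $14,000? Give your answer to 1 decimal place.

27.1 years

We need (1 + 0.061)^t = 4.9822, so t = ln 4.9822 / ln 1.061 ≈ 27.1208.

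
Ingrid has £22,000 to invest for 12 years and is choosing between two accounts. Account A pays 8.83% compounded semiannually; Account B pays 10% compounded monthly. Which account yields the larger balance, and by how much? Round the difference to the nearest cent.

Account A growth factor: (1 + 0.04415)^24 ≈ 2.8203916977; balance ≈ 62,048.6174.
Account B growth factor: (1 + 0.1/12)^144 ≈ 3.3036489675; balance ≈ 72,680.2773.
Account B is larger by 10,631.6599.

Account B, by £10,631.66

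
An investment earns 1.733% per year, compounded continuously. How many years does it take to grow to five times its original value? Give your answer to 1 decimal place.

92.9 years

e^(0.01733t) = 5, so 0.01733t = ln 5 ≈ 1.6094.
t ≈ 1.6094/0.01733 ≈ 92.8700.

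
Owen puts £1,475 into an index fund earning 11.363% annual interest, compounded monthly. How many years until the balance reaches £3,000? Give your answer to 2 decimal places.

6.28 years

(1 + 0.00946917)^(12t) = 3,000/1,475 = 2.0339.
12t·ln(1 + 0.00946917) = ln(2.0339); 12t = 0.70995/0.00942462 ≈ 75.3298.
t ≈ 6.2775 years.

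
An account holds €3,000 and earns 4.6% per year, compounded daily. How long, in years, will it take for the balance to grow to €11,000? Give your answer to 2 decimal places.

28.25 years

(1 + 0.000126027)^(365t) = 11,000/3,000 = 3.6667.
365t·ln(1 + 0.000126027) = ln(3.6667); 365t = 1.2993/0.000126019 ≈ 10310.1777.
t ≈ 28.2471 years.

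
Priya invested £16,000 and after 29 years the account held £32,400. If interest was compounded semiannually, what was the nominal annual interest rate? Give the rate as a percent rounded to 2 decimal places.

2.45%

(1 + r/2)^58 = 32,400/16,000 = 2.025.
1 + r/2 = 2.025^(1/58) ≈ 1.012239, so r/2 ≈ 0.0122393.
r ≈ 2·0.0122393 = 2.44786%.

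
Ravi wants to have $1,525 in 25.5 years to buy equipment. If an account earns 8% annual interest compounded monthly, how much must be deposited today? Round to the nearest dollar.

Periodic rate = 8%/12 = 0.00666667; 306 periods.
P = 1,525/(1 + 0.08/12)^306 ≈ 1,525/7.638720168 ≈ 199.6408.

$200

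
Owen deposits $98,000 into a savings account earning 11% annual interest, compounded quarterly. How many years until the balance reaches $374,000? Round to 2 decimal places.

12.34 years

We need (1 + 0.0275)^(4t) = 3.8163, so 4t = ln 3.8163 / ln 1.0275 ≈ 49.3680.
t ≈ 49.3680/4 = 12.3420 years.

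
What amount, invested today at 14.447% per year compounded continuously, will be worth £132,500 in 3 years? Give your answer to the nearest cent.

£85,899.04

P = A·e^(−rt) = 132,500·e^(−0.43341).
e^(−0.43341) ≈ 0.648294636507, so P ≈ 85,899.0393.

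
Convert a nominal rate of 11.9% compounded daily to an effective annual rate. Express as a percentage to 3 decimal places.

12.635%

One year is 365 periods at 0.000326027 each: (1 + 0.000326027)^365 ≈ 1.126348.
EAR = 1.126348 − 1 ≈ 12.63481%.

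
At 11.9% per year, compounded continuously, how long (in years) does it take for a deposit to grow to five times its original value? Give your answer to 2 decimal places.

e^(0.119t) = 5, so 0.119t = ln 5 ≈ 1.6094.
t ≈ 1.6094/0.119 ≈ 13.5247.

13.52 years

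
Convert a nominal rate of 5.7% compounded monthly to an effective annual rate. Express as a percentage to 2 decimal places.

5.85%

EAR = (1 + 5.7%/12)^12 − 1 = (1 + 0.00475)^12 − 1.
(1 + 0.00475)^12 ≈ 1.058513, so EAR ≈ 5.85130%.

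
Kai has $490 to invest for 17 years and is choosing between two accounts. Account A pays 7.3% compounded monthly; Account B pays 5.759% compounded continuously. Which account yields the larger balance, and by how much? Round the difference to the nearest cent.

Account A, by $384.27

A: (1 + 0.073/12)^204 ≈ 3.44609095, so 490 × 3.44609095 ≈ 1,688.5846.
B: e^(0.05759·17) = e^0.97903 ≈ 2.661872972, so 490 × 2.661872972 ≈ 1,304.3178.
Difference ≈ 384.2668 in favor of A.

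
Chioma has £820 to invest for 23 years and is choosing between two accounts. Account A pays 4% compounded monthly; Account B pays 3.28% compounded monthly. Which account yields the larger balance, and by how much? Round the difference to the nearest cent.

Account A, by £312.67

A: (1 + 0.04/12)^276 ≈ 2.505454275, so 820 × 2.505454275 ≈ 2,054.4725.
B: (1 + 0.0328/12)^276 ≈ 2.124148172, so 820 × 2.124148172 ≈ 1,741.8015.
Difference ≈ 312.6710 in favor of A.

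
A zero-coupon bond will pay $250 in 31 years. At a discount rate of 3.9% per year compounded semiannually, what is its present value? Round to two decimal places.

Growth factor = (1 + 0.0195)^62 ≈ 3.31137425.
P = 250/3.31137425 ≈ 75.4974.

$75.50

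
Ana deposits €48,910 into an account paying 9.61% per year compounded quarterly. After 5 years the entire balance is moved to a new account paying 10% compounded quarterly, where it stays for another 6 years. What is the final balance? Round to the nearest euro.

After 5 years at 9.61%: 48,910 × 1.60772286399 ≈ 78,633.7253.
Then 6 years at 10%: 78,633.7253 × 1.80872594958 ≈ 142,226.8594.

€142,227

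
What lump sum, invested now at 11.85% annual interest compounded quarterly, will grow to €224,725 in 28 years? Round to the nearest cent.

€8,542.69

Growth factor = (1 + 0.029625)^112 ≈ 26.3061230396.
P = 224,725/26.3061230396 ≈ 8,542.6879.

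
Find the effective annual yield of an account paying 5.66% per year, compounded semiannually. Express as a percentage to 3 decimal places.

EAR = (1 + 5.66%/2)^2 − 1 = (1 + 0.0283)^2 − 1.
(1 + 0.0283)^2 ≈ 1.057401, so EAR ≈ 5.74009%.

5.740%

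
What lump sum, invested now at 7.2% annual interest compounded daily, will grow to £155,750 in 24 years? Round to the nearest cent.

£27,672.04

Growth factor = (1 + 0.072/365)^8760 ≈ 5.6284246502.
P = 155,750/5.6284246502 ≈ 27,672.0414.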